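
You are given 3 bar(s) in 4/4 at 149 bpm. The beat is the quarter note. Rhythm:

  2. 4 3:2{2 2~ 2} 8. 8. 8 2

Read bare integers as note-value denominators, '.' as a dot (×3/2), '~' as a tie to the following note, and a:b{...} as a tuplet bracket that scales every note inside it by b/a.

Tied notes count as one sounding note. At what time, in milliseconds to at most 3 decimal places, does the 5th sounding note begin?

note 5 onset = 8b = 3221.477ms

1. 0.0ms @ 0 + 1208.054ms (3)
2. 1208.054ms @ 3 + 402.685ms (1)
3. 1610.738ms @ 4 + 536.913ms (4/3)
4. 2147.651ms @ 16/3 + 1073.826ms (8/3)
5. 3221.477ms @ 8 + 302.013ms (3/4)
6. 3523.49ms @ 35/4 + 302.013ms (3/4)
7. 3825.503ms @ 19/2 + 201.342ms (1/2)
8. 4026.846ms @ 10 + 805.369ms (2)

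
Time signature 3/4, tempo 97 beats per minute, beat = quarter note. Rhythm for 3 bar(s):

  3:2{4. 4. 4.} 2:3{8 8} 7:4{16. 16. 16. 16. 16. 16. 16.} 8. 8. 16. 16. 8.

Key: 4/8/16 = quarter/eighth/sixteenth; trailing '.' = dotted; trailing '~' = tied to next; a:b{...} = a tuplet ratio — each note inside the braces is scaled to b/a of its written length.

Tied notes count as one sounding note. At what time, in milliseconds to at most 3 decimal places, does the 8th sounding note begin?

note 8 onset = 69/14b = 3048.601ms

1. 0.0ms @ 0 + 618.557ms (1)
2. 618.557ms @ 1 + 618.557ms (1)
3. 1237.113ms @ 2 + 618.557ms (1)
4. 1855.67ms @ 3 + 463.918ms (3/4)
5. 2319.588ms @ 15/4 + 463.918ms (3/4)
6. 2783.505ms @ 9/2 + 132.548ms (3/14)
7. 2916.053ms @ 33/7 + 132.548ms (3/14)
8. 3048.601ms @ 69/14 + 132.548ms (3/14)
9. 3181.149ms @ 36/7 + 132.548ms (3/14)
10. 3313.697ms @ 75/14 + 132.548ms (3/14)
11. 3446.244ms @ 39/7 + 132.548ms (3/14)
12. 3578.792ms @ 81/14 + 132.548ms (3/14)
13. 3711.34ms @ 6 + 463.918ms (3/4)
14. 4175.258ms @ 27/4 + 463.918ms (3/4)
15. 4639.175ms @ 15/2 + 231.959ms (3/8)
16. 4871.134ms @ 63/8 + 231.959ms (3/8)
17. 5103.093ms @ 33/4 + 463.918ms (3/4)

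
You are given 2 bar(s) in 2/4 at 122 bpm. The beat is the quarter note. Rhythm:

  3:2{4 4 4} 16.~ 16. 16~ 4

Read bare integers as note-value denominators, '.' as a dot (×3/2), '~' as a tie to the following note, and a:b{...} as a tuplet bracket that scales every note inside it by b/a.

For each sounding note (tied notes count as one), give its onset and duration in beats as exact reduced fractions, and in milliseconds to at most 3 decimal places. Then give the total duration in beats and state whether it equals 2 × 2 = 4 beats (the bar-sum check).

1) 0.0ms=0b +327.869ms=2/3b
2) 327.869ms=2/3b +327.869ms=2/3b
3) 655.738ms=4/3b +327.869ms=2/3b
4) 983.607ms=2b +368.852ms=3/4b
5) 1352.459ms=11/4b +614.754ms=5/4b
Σ=4b of 4 (122bpm 2/4) — PASS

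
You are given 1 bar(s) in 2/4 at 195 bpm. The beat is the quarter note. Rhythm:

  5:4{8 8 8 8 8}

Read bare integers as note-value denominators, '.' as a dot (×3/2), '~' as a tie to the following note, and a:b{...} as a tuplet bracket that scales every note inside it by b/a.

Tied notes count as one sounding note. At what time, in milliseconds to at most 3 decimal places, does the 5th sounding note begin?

1. 0.0ms @ 0 + 123.077ms (2/5)
2. 123.077ms @ 2/5 + 123.077ms (2/5)
3. 246.154ms @ 4/5 + 123.077ms (2/5)
4. 369.231ms @ 6/5 + 123.077ms (2/5)
5. 492.308ms @ 8/5 + 123.077ms (2/5)

note 5 onset = 8/5b = 492.308ms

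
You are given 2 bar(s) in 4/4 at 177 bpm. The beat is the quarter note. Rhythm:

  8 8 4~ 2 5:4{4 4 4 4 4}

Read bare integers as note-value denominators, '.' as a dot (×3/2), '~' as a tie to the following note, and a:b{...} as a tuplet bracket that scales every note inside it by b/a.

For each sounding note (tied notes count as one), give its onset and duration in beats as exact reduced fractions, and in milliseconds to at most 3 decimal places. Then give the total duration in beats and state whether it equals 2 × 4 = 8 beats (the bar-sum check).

1) 0.0ms=0b +169.492ms=1/2b
2) 169.492ms=1/2b +169.492ms=1/2b
3) 338.983ms=1b +1016.949ms=3b
4) 1355.932ms=4b +271.186ms=4/5b
5) 1627.119ms=24/5b +271.186ms=4/5b
6) 1898.305ms=28/5b +271.186ms=4/5b
7) 2169.492ms=32/5b +271.186ms=4/5b
8) 2440.678ms=36/5b +271.186ms=4/5b
Σ=8b of 8 (177bpm 4/4) — PASS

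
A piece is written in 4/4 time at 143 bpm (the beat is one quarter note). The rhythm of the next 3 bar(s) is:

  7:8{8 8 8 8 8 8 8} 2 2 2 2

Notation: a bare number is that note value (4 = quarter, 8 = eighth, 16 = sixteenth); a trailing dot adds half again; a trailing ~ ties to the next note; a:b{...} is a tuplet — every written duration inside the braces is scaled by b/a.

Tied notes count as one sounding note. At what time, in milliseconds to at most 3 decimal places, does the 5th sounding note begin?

note 5 onset = 16/7b = 959.041ms

1. 0.0ms @ 0 + 239.76ms (4/7)
2. 239.76ms @ 4/7 + 239.76ms (4/7)
3. 479.52ms @ 8/7 + 239.76ms (4/7)
4. 719.281ms @ 12/7 + 239.76ms (4/7)
5. 959.041ms @ 16/7 + 239.76ms (4/7)
6. 1198.801ms @ 20/7 + 239.76ms (4/7)
7. 1438.561ms @ 24/7 + 239.76ms (4/7)
8. 1678.322ms @ 4 + 839.161ms (2)
9. 2517.483ms @ 6 + 839.161ms (2)
10. 3356.643ms @ 8 + 839.161ms (2)
11. 4195.804ms @ 10 + 839.161ms (2)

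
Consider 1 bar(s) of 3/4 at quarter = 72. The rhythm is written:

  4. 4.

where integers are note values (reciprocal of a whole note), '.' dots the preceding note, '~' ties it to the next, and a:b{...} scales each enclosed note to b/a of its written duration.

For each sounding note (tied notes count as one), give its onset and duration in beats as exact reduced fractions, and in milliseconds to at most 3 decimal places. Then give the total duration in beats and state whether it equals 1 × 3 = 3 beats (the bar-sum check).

1) 0.0ms=0b +1250.0ms=3/2b
2) 1250.0ms=3/2b +1250.0ms=3/2b
Σ=3b of 3 (72bpm 3/4) — PASS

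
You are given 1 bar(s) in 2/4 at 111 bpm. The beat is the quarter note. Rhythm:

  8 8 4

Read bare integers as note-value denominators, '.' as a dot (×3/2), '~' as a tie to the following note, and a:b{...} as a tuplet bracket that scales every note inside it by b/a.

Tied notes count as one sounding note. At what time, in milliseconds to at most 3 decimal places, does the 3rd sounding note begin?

1. 0.0ms @ 0 + 270.27ms (1/2)
2. 270.27ms @ 1/2 + 270.27ms (1/2)
3. 540.541ms @ 1 + 540.541ms (1)

note 3 onset = 1b = 540.541ms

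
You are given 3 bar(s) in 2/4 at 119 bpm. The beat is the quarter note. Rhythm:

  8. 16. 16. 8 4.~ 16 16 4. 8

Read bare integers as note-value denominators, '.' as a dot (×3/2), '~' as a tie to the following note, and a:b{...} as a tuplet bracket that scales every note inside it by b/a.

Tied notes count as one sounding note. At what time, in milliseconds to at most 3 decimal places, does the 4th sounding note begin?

1. 0.0ms @ 0 + 378.151ms (3/4)
2. 378.151ms @ 3/4 + 189.076ms (3/8)
3. 567.227ms @ 9/8 + 189.076ms (3/8)
4. 756.303ms @ 3/2 + 252.101ms (1/2)
5. 1008.403ms @ 2 + 882.353ms (7/4)
6. 1890.756ms @ 15/4 + 126.05ms (1/4)
7. 2016.807ms @ 4 + 756.303ms (3/2)
8. 2773.109ms @ 11/2 + 252.101ms (1/2)

note 4 onset = 3/2b = 756.303ms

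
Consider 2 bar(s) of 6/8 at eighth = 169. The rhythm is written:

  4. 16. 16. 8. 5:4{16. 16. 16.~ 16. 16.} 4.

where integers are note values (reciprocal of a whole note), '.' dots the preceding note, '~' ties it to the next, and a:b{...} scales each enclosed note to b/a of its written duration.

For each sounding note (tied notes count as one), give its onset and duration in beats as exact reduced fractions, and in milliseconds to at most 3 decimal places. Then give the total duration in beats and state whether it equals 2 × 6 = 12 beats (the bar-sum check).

1) 0.0ms=0b +1065.089ms=3b
2) 1065.089ms=3b +266.272ms=3/4b
3) 1331.361ms=15/4b +266.272ms=3/4b
4) 1597.633ms=9/2b +532.544ms=3/2b
5) 2130.178ms=6b +213.018ms=3/5b
6) 2343.195ms=33/5b +213.018ms=3/5b
7) 2556.213ms=36/5b +426.036ms=6/5b
8) 2982.249ms=42/5b +213.018ms=3/5b
9) 3195.266ms=9b +1065.089ms=3b
Σ=12b of 12 (169bpm 6/8) — PASS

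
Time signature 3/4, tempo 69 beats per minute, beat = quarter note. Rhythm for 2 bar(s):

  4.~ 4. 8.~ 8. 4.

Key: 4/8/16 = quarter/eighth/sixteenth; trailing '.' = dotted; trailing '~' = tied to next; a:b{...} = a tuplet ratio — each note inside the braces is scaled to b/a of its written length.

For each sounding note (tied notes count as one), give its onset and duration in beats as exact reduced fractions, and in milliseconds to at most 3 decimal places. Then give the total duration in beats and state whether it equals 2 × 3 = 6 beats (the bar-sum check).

1) 0.0ms=0b +2608.696ms=3b
2) 2608.696ms=3b +1304.348ms=3/2b
3) 3913.043ms=9/2b +1304.348ms=3/2b
Σ=6b of 6 (69bpm 3/4) — PASS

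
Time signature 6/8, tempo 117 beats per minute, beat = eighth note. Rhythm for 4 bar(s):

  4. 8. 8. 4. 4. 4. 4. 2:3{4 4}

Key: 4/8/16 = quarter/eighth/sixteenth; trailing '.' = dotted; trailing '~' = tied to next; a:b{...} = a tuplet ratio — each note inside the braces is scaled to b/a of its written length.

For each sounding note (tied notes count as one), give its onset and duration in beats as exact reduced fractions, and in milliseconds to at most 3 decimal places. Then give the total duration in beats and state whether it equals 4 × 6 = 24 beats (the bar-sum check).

1) 0.0ms=0b +1538.462ms=3b
2) 1538.462ms=3b +769.231ms=3/2b
3) 2307.692ms=9/2b +769.231ms=3/2b
4) 3076.923ms=6b +1538.462ms=3b
5) 4615.385ms=9b +1538.462ms=3b
6) 6153.846ms=12b +1538.462ms=3b
7) 7692.308ms=15b +1538.462ms=3b
8) 9230.769ms=18b +1538.462ms=3b
9) 10769.231ms=21b +1538.462ms=3b
Σ=24b of 24 (117bpm 6/8) — PASS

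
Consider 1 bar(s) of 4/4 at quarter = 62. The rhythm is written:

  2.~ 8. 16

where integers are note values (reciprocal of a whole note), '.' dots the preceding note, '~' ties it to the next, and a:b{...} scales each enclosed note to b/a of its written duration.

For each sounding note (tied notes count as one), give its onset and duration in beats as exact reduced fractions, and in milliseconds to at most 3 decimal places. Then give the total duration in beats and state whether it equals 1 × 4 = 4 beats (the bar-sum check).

1) 0.0ms=0b +3629.032ms=15/4b
2) 3629.032ms=15/4b +241.935ms=1/4b
Σ=4b of 4 (62bpm 4/4) — PASS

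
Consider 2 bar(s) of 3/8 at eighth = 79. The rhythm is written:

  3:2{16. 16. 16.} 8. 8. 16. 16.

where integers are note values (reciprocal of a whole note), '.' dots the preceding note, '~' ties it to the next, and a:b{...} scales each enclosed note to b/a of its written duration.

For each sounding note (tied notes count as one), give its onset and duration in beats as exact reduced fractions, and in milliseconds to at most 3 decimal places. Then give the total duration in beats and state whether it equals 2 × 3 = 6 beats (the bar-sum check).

1) 0.0ms=0b +379.747ms=1/2b
2) 379.747ms=1/2b +379.747ms=1/2b
3) 759.494ms=1b +379.747ms=1/2b
4) 1139.241ms=3/2b +1139.241ms=3/2b
5) 2278.481ms=3b +1139.241ms=3/2b
6) 3417.722ms=9/2b +569.62ms=3/4b
7) 3987.342ms=21/4b +569.62ms=3/4b
Σ=6b of 6 (79bpm 3/8) — PASS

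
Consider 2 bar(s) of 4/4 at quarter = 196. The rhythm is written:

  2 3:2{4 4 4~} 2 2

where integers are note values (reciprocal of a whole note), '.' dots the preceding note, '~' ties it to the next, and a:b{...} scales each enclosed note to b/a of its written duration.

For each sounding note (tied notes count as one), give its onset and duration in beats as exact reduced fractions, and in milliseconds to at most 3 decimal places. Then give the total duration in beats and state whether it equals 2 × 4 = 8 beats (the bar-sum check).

1) 0.0ms=0b +612.245ms=2b
2) 612.245ms=2b +204.082ms=2/3b
3) 816.327ms=8/3b +204.082ms=2/3b
4) 1020.408ms=10/3b +816.327ms=8/3b
5) 1836.735ms=6b +612.245ms=2b
Σ=8b of 8 (196bpm 4/4) — PASS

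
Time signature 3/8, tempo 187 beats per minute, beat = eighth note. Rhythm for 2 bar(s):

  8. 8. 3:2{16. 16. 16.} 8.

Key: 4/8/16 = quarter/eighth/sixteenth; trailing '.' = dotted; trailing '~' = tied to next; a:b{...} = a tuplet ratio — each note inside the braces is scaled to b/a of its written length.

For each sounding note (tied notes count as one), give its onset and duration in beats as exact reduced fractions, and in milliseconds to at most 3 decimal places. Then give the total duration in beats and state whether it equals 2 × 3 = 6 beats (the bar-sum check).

1) 0.0ms=0b +481.283ms=3/2b
2) 481.283ms=3/2b +481.283ms=3/2b
3) 962.567ms=3b +160.428ms=1/2b
4) 1122.995ms=7/2b +160.428ms=1/2b
5) 1283.422ms=4b +160.428ms=1/2b
6) 1443.85ms=9/2b +481.283ms=3/2b
Σ=6b of 6 (187bpm 3/8) — PASS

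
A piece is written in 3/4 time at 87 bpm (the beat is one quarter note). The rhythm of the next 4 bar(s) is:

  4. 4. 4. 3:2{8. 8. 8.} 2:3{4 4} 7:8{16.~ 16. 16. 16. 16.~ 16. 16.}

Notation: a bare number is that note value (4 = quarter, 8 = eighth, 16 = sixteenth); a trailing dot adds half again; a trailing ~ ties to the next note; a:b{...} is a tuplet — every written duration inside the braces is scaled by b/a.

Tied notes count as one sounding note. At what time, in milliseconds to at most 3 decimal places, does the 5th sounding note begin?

1. 0.0ms @ 0 + 1034.483ms (3/2)
2. 1034.483ms @ 3/2 + 1034.483ms (3/2)
3. 2068.966ms @ 3 + 1034.483ms (3/2)
4. 3103.448ms @ 9/2 + 344.828ms (1/2)
5. 3448.276ms @ 5 + 344.828ms (1/2)
6. 3793.103ms @ 11/2 + 344.828ms (1/2)
7. 4137.931ms @ 6 + 1034.483ms (3/2)
8. 5172.414ms @ 15/2 + 1034.483ms (3/2)
9. 6206.897ms @ 9 + 591.133ms (6/7)
10. 6798.03ms @ 69/7 + 295.567ms (3/7)
11. 7093.596ms @ 72/7 + 295.567ms (3/7)
12. 7389.163ms @ 75/7 + 591.133ms (6/7)
13. 7980.296ms @ 81/7 + 295.567ms (3/7)

note 5 onset = 5b = 3448.276ms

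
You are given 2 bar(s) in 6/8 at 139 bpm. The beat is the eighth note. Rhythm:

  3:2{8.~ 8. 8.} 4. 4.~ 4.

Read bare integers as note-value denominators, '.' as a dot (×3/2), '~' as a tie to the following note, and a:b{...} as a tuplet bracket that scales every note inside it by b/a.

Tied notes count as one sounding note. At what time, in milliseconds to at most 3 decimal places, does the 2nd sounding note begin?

1. 0.0ms @ 0 + 863.309ms (2)
2. 863.309ms @ 2 + 431.655ms (1)
3. 1294.964ms @ 3 + 1294.964ms (3)
4. 2589.928ms @ 6 + 2589.928ms (6)

note 2 onset = 2b = 863.309ms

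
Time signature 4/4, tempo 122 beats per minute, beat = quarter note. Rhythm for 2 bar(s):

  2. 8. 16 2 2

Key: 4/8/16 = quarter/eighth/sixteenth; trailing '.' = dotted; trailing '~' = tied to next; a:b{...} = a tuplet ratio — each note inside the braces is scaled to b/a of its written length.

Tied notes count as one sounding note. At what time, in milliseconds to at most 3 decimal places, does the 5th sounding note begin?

1. 0.0ms @ 0 + 1475.41ms (3)
2. 1475.41ms @ 3 + 368.852ms (3/4)
3. 1844.262ms @ 15/4 + 122.951ms (1/4)
4. 1967.213ms @ 4 + 983.607ms (2)
5. 2950.82ms @ 6 + 983.607ms (2)

note 5 onset = 6b = 2950.82ms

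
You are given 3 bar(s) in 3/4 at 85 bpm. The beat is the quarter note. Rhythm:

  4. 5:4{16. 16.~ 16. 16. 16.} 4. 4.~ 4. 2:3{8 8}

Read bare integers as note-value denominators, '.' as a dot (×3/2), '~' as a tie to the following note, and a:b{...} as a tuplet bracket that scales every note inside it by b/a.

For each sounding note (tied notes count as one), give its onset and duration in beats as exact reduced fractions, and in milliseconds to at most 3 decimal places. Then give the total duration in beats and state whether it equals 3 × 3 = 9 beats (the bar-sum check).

1) 0.0ms=0b +1058.824ms=3/2b
2) 1058.824ms=3/2b +211.765ms=3/10b
3) 1270.588ms=9/5b +423.529ms=3/5b
4) 1694.118ms=12/5b +211.765ms=3/10b
5) 1905.882ms=27/10b +211.765ms=3/10b
6) 2117.647ms=3b +1058.824ms=3/2b
7) 3176.471ms=9/2b +2117.647ms=3b
8) 5294.118ms=15/2b +529.412ms=3/4b
9) 5823.529ms=33/4b +529.412ms=3/4b
Σ=9b of 9 (85bpm 3/4) — PASS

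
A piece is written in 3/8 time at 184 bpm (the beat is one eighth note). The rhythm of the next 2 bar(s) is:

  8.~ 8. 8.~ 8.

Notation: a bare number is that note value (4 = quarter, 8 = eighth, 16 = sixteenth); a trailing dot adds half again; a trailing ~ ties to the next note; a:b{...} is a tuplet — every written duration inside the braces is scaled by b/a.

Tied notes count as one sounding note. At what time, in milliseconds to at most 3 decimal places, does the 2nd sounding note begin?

1. 0.0ms @ 0 + 978.261ms (3)
2. 978.261ms @ 3 + 978.261ms (3)

note 2 onset = 3b = 978.261ms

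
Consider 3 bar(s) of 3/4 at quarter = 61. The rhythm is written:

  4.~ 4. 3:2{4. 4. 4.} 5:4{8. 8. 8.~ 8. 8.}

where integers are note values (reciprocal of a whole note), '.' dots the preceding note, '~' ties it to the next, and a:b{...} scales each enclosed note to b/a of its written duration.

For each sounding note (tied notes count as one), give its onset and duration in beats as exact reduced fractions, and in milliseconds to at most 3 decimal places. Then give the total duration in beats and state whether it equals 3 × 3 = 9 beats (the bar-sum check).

1) 0.0ms=0b +2950.82ms=3b
2) 2950.82ms=3b +983.607ms=1b
3) 3934.426ms=4b +983.607ms=1b
4) 4918.033ms=5b +983.607ms=1b
5) 5901.639ms=6b +590.164ms=3/5b
6) 6491.803ms=33/5b +590.164ms=3/5b
7) 7081.967ms=36/5b +1180.328ms=6/5b
8) 8262.295ms=42/5b +590.164ms=3/5b
Σ=9b of 9 (61bpm 3/4) — PASS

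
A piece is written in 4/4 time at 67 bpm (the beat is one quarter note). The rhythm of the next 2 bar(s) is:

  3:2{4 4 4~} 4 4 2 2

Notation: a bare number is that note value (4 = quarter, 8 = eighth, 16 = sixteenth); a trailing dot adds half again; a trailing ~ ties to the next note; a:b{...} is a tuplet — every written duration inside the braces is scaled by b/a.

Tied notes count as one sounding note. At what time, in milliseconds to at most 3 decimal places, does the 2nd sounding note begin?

1. 0.0ms @ 0 + 597.015ms (2/3)
2. 597.015ms @ 2/3 + 597.015ms (2/3)
3. 1194.03ms @ 4/3 + 1492.537ms (5/3)
4. 2686.567ms @ 3 + 895.522ms (1)
5. 3582.09ms @ 4 + 1791.045ms (2)
6. 5373.134ms @ 6 + 1791.045ms (2)

note 2 onset = 2/3b = 597.015ms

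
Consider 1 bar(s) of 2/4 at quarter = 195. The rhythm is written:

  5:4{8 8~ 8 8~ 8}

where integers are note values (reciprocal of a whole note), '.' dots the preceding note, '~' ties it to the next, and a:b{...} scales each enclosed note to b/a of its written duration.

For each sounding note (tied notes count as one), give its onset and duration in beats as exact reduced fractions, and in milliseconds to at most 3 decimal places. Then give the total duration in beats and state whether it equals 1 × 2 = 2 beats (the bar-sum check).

1) 0.0ms=0b +123.077ms=2/5b
2) 123.077ms=2/5b +246.154ms=4/5b
3) 369.231ms=6/5b +246.154ms=4/5b
Σ=2b of 2 (195bpm 2/4) — PASS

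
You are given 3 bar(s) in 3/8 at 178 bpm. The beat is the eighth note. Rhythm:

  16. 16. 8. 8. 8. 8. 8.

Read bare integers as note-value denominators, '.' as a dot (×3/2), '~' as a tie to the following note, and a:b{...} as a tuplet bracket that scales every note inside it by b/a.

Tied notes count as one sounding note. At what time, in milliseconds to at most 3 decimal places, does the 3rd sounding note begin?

1. 0.0ms @ 0 + 252.809ms (3/4)
2. 252.809ms @ 3/4 + 252.809ms (3/4)
3. 505.618ms @ 3/2 + 505.618ms (3/2)
4. 1011.236ms @ 3 + 505.618ms (3/2)
5. 1516.854ms @ 9/2 + 505.618ms (3/2)
6. 2022.472ms @ 6 + 505.618ms (3/2)
7. 2528.09ms @ 15/2 + 505.618ms (3/2)

note 3 onset = 3/2b = 505.618ms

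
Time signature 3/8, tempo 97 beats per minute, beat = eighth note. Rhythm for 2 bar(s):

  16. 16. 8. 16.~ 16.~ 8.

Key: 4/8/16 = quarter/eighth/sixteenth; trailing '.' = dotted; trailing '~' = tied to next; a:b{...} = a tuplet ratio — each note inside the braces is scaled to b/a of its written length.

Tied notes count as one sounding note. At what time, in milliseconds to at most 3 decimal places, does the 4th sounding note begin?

1. 0.0ms @ 0 + 463.918ms (3/4)
2. 463.918ms @ 3/4 + 463.918ms (3/4)
3. 927.835ms @ 3/2 + 927.835ms (3/2)
4. 1855.67ms @ 3 + 1855.67ms (3)

note 4 onset = 3b = 1855.67ms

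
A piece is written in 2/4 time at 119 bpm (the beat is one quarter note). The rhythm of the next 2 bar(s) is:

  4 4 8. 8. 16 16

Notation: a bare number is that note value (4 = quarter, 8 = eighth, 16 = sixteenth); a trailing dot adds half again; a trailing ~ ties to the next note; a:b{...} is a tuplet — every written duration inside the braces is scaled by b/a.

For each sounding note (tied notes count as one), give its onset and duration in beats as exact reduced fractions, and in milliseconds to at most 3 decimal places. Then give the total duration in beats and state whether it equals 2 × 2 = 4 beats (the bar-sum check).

1) 0.0ms=0b +504.202ms=1b
2) 504.202ms=1b +504.202ms=1b
3) 1008.403ms=2b +378.151ms=3/4b
4) 1386.555ms=11/4b +378.151ms=3/4b
5) 1764.706ms=7/2b +126.05ms=1/4b
6) 1890.756ms=15/4b +126.05ms=1/4b
Σ=4b of 4 (119bpm 2/4) — PASS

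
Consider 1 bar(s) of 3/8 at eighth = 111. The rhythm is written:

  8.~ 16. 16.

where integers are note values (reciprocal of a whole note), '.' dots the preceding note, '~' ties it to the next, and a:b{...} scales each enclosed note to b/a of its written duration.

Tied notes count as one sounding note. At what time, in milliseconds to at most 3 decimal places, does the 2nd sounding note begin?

note 2 onset = 9/4b = 1216.216ms

1. 0.0ms @ 0 + 1216.216ms (9/4)
2. 1216.216ms @ 9/4 + 405.405ms (3/4)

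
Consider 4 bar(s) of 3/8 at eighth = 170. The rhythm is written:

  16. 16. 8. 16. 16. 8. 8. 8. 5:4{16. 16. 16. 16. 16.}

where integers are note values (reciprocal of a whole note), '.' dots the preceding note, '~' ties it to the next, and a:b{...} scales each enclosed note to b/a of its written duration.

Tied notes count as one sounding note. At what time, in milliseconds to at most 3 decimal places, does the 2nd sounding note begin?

note 2 onset = 3/4b = 264.706ms

1. 0.0ms @ 0 + 264.706ms (3/4)
2. 264.706ms @ 3/4 + 264.706ms (3/4)
3. 529.412ms @ 3/2 + 529.412ms (3/2)
4. 1058.824ms @ 3 + 264.706ms (3/4)
5. 1323.529ms @ 15/4 + 264.706ms (3/4)
6. 1588.235ms @ 9/2 + 529.412ms (3/2)
7. 2117.647ms @ 6 + 529.412ms (3/2)
8. 2647.059ms @ 15/2 + 529.412ms (3/2)
9. 3176.471ms @ 9 + 211.765ms (3/5)
10. 3388.235ms @ 48/5 + 211.765ms (3/5)
11. 3600.0ms @ 51/5 + 211.765ms (3/5)
12. 3811.765ms @ 54/5 + 211.765ms (3/5)
13. 4023.529ms @ 57/5 + 211.765ms (3/5)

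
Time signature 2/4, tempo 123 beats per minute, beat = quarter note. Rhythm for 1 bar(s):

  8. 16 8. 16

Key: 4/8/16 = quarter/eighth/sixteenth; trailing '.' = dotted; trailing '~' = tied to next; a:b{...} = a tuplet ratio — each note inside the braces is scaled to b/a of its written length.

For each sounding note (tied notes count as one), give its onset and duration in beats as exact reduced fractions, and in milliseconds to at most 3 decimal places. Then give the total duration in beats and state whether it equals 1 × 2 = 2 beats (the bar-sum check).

1) 0.0ms=0b +365.854ms=3/4b
2) 365.854ms=3/4b +121.951ms=1/4b
3) 487.805ms=1b +365.854ms=3/4b
4) 853.659ms=7/4b +121.951ms=1/4b
Σ=2b of 2 (123bpm 2/4) — PASS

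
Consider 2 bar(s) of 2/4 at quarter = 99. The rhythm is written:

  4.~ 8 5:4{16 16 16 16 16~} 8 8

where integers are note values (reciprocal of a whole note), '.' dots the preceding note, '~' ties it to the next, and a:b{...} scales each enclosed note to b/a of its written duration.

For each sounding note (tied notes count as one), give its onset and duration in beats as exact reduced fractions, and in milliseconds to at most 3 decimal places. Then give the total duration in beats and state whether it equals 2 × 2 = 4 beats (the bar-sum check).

1) 0.0ms=0b +1212.121ms=2b
2) 1212.121ms=2b +121.212ms=1/5b
3) 1333.333ms=11/5b +121.212ms=1/5b
4) 1454.545ms=12/5b +121.212ms=1/5b
5) 1575.758ms=13/5b +121.212ms=1/5b
6) 1696.97ms=14/5b +424.242ms=7/10b
7) 2121.212ms=7/2b +303.03ms=1/2b
Σ=4b of 4 (99bpm 2/4) — PASS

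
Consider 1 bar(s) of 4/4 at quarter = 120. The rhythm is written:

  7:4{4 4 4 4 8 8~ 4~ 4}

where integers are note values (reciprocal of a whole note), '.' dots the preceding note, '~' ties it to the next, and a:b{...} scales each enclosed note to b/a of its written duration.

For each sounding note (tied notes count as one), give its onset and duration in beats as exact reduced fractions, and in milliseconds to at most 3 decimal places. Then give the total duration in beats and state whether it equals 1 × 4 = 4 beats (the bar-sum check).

1) 0.0ms=0b +285.714ms=4/7b
2) 285.714ms=4/7b +285.714ms=4/7b
3) 571.429ms=8/7b +285.714ms=4/7b
4) 857.143ms=12/7b +285.714ms=4/7b
5) 1142.857ms=16/7b +142.857ms=2/7b
6) 1285.714ms=18/7b +714.286ms=10/7b
Σ=4b of 4 (120bpm 4/4) — PASS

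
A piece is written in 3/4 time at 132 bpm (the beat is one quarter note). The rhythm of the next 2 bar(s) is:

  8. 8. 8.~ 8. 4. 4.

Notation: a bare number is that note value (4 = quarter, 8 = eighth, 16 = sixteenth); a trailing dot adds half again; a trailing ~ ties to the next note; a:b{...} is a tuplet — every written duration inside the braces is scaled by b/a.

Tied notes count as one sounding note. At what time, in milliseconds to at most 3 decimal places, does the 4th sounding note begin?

note 4 onset = 3b = 1363.636ms

1. 0.0ms @ 0 + 340.909ms (3/4)
2. 340.909ms @ 3/4 + 340.909ms (3/4)
3. 681.818ms @ 3/2 + 681.818ms (3/2)
4. 1363.636ms @ 3 + 681.818ms (3/2)
5. 2045.455ms @ 9/2 + 681.818ms (3/2)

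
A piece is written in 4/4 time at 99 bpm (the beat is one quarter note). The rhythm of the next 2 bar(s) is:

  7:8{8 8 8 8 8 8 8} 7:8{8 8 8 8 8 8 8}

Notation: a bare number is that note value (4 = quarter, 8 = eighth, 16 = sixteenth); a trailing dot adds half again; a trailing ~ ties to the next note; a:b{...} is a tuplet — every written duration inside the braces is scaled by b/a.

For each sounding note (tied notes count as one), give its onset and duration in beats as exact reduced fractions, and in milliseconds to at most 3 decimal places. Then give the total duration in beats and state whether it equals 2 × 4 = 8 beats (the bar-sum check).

1) 0.0ms=0b +346.32ms=4/7b
2) 346.32ms=4/7b +346.32ms=4/7b
3) 692.641ms=8/7b +346.32ms=4/7b
4) 1038.961ms=12/7b +346.32ms=4/7b
5) 1385.281ms=16/7b +346.32ms=4/7b
6) 1731.602ms=20/7b +346.32ms=4/7b
7) 2077.922ms=24/7b +346.32ms=4/7b
8) 2424.242ms=4b +346.32ms=4/7b
9) 2770.563ms=32/7b +346.32ms=4/7b
10) 3116.883ms=36/7b +346.32ms=4/7b
11) 3463.203ms=40/7b +346.32ms=4/7b
12) 3809.524ms=44/7b +346.32ms=4/7b
13) 4155.844ms=48/7b +346.32ms=4/7b
14) 4502.165ms=52/7b +346.32ms=4/7b
Σ=8b of 8 (99bpm 4/4) — PASS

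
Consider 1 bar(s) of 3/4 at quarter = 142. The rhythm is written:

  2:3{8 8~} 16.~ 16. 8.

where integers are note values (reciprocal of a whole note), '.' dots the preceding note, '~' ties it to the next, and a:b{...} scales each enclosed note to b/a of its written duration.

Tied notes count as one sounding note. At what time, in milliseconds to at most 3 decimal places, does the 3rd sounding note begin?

note 3 onset = 9/4b = 950.704ms

1. 0.0ms @ 0 + 316.901ms (3/4)
2. 316.901ms @ 3/4 + 633.803ms (3/2)
3. 950.704ms @ 9/4 + 316.901ms (3/4)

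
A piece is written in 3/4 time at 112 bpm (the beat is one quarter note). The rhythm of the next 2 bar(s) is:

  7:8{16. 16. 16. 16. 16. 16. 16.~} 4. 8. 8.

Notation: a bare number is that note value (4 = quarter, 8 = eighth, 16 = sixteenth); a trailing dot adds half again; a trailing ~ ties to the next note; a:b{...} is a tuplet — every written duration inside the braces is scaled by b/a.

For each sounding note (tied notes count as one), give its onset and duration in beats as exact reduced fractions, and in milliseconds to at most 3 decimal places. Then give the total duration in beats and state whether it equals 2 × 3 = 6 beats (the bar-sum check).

1) 0.0ms=0b +229.592ms=3/7b
2) 229.592ms=3/7b +229.592ms=3/7b
3) 459.184ms=6/7b +229.592ms=3/7b
4) 688.776ms=9/7b +229.592ms=3/7b
5) 918.367ms=12/7b +229.592ms=3/7b
6) 1147.959ms=15/7b +229.592ms=3/7b
7) 1377.551ms=18/7b +1033.163ms=27/14b
8) 2410.714ms=9/2b +401.786ms=3/4b
9) 2812.5ms=21/4b +401.786ms=3/4b
Σ=6b of 6 (112bpm 3/4) — PASS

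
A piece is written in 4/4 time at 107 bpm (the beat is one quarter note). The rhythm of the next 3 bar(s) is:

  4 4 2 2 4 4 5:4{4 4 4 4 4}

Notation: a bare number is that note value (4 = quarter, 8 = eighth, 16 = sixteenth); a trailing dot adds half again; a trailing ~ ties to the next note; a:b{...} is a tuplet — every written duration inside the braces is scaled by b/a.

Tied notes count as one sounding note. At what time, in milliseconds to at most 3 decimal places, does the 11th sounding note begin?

1. 0.0ms @ 0 + 560.748ms (1)
2. 560.748ms @ 1 + 560.748ms (1)
3. 1121.495ms @ 2 + 1121.495ms (2)
4. 2242.991ms @ 4 + 1121.495ms (2)
5. 3364.486ms @ 6 + 560.748ms (1)
6. 3925.234ms @ 7 + 560.748ms (1)
7. 4485.981ms @ 8 + 448.598ms (4/5)
8. 4934.579ms @ 44/5 + 448.598ms (4/5)
9. 5383.178ms @ 48/5 + 448.598ms (4/5)
10. 5831.776ms @ 52/5 + 448.598ms (4/5)
11. 6280.374ms @ 56/5 + 448.598ms (4/5)

note 11 onset = 56/5b = 6280.374ms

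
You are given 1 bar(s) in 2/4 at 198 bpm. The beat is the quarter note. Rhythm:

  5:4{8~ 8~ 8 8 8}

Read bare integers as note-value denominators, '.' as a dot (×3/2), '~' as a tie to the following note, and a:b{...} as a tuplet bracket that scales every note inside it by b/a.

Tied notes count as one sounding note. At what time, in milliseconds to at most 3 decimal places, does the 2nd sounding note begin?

1. 0.0ms @ 0 + 363.636ms (6/5)
2. 363.636ms @ 6/5 + 121.212ms (2/5)
3. 484.848ms @ 8/5 + 121.212ms (2/5)

note 2 onset = 6/5b = 363.636ms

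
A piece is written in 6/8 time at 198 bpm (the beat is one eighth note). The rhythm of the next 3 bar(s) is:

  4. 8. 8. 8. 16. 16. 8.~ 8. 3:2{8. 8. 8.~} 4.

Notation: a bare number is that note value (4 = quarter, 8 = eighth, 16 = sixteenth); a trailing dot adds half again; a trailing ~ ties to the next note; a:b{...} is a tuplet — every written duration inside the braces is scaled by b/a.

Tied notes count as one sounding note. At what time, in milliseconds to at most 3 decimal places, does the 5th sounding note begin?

1. 0.0ms @ 0 + 909.091ms (3)
2. 909.091ms @ 3 + 454.545ms (3/2)
3. 1363.636ms @ 9/2 + 454.545ms (3/2)
4. 1818.182ms @ 6 + 454.545ms (3/2)
5. 2272.727ms @ 15/2 + 227.273ms (3/4)
6. 2500.0ms @ 33/4 + 227.273ms (3/4)
7. 2727.273ms @ 9 + 909.091ms (3)
8. 3636.364ms @ 12 + 303.03ms (1)
9. 3939.394ms @ 13 + 303.03ms (1)
10. 4242.424ms @ 14 + 1212.121ms (4)

note 5 onset = 15/2b = 2272.727ms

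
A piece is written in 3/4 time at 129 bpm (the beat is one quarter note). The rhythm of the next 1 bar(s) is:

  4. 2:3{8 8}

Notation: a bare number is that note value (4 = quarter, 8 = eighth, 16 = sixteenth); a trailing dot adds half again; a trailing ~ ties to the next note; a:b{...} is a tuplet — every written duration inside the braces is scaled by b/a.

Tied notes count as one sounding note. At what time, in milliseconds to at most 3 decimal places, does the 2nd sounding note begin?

1. 0.0ms @ 0 + 697.674ms (3/2)
2. 697.674ms @ 3/2 + 348.837ms (3/4)
3. 1046.512ms @ 9/4 + 348.837ms (3/4)

note 2 onset = 3/2b = 697.674ms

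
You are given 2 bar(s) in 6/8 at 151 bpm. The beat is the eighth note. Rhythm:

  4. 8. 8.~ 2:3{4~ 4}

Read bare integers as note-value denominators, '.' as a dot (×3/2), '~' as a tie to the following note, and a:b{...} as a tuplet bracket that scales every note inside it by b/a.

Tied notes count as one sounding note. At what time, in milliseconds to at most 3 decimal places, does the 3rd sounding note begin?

1. 0.0ms @ 0 + 1192.053ms (3)
2. 1192.053ms @ 3 + 596.026ms (3/2)
3. 1788.079ms @ 9/2 + 2980.132ms (15/2)

note 3 onset = 9/2b = 1788.079ms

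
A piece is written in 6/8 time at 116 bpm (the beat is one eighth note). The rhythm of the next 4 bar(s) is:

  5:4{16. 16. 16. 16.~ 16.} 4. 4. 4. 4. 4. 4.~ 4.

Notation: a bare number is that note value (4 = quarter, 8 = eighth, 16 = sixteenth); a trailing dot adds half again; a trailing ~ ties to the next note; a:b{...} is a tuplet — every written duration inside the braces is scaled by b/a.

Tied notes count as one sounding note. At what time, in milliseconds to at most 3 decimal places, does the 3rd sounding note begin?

1. 0.0ms @ 0 + 310.345ms (3/5)
2. 310.345ms @ 3/5 + 310.345ms (3/5)
3. 620.69ms @ 6/5 + 310.345ms (3/5)
4. 931.034ms @ 9/5 + 620.69ms (6/5)
5. 1551.724ms @ 3 + 1551.724ms (3)
6. 3103.448ms @ 6 + 1551.724ms (3)
7. 4655.172ms @ 9 + 1551.724ms (3)
8. 6206.897ms @ 12 + 1551.724ms (3)
9. 7758.621ms @ 15 + 1551.724ms (3)
10. 9310.345ms @ 18 + 3103.448ms (6)

note 3 onset = 6/5b = 620.69ms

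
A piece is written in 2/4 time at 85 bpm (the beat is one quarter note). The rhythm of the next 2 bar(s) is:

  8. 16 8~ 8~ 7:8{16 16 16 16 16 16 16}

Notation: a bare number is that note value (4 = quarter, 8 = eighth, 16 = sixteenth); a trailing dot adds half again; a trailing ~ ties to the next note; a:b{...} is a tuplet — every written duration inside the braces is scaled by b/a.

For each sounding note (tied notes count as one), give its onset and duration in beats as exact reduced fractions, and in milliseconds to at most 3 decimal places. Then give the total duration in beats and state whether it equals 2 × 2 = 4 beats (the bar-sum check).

1) 0.0ms=0b +529.412ms=3/4b
2) 529.412ms=3/4b +176.471ms=1/4b
3) 705.882ms=1b +907.563ms=9/7b
4) 1613.445ms=16/7b +201.681ms=2/7b
5) 1815.126ms=18/7b +201.681ms=2/7b
6) 2016.807ms=20/7b +201.681ms=2/7b
7) 2218.487ms=22/7b +201.681ms=2/7b
8) 2420.168ms=24/7b +201.681ms=2/7b
9) 2621.849ms=26/7b +201.681ms=2/7b
Σ=4b of 4 (85bpm 2/4) — PASS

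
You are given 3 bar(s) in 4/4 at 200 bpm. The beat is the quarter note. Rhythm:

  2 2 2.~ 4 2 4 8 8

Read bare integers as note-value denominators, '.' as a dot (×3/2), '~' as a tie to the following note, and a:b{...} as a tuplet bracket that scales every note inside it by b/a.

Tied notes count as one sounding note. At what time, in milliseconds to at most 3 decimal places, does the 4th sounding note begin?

note 4 onset = 8b = 2400.0ms

1. 0.0ms @ 0 + 600.0ms (2)
2. 600.0ms @ 2 + 600.0ms (2)
3. 1200.0ms @ 4 + 1200.0ms (4)
4. 2400.0ms @ 8 + 600.0ms (2)
5. 3000.0ms @ 10 + 300.0ms (1)
6. 3300.0ms @ 11 + 150.0ms (1/2)
7. 3450.0ms @ 23/2 + 150.0ms (1/2)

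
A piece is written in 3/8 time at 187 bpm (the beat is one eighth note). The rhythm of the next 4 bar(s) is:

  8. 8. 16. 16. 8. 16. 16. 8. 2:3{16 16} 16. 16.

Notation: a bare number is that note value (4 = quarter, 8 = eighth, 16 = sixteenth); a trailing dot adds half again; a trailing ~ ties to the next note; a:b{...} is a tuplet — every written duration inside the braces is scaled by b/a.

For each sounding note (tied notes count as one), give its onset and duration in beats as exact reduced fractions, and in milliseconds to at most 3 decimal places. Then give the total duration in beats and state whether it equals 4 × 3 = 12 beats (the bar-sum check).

1) 0.0ms=0b +481.283ms=3/2b
2) 481.283ms=3/2b +481.283ms=3/2b
3) 962.567ms=3b +240.642ms=3/4b
4) 1203.209ms=15/4b +240.642ms=3/4b
5) 1443.85ms=9/2b +481.283ms=3/2b
6) 1925.134ms=6b +240.642ms=3/4b
7) 2165.775ms=27/4b +240.642ms=3/4b
8) 2406.417ms=15/2b +481.283ms=3/2b
9) 2887.701ms=9b +240.642ms=3/4b
10) 3128.342ms=39/4b +240.642ms=3/4b
11) 3368.984ms=21/2b +240.642ms=3/4b
12) 3609.626ms=45/4b +240.642ms=3/4b
Σ=12b of 12 (187bpm 3/8) — PASS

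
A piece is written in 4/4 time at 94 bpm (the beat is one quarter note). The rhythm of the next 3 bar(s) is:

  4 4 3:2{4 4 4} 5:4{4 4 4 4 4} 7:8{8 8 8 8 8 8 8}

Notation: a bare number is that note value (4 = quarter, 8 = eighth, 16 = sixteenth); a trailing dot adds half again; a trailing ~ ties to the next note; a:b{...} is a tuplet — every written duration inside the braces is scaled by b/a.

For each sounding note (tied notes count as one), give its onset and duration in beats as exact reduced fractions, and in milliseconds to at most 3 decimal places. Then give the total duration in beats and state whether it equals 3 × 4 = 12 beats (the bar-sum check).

1) 0.0ms=0b +638.298ms=1b
2) 638.298ms=1b +638.298ms=1b
3) 1276.596ms=2b +425.532ms=2/3b
4) 1702.128ms=8/3b +425.532ms=2/3b
5) 2127.66ms=10/3b +425.532ms=2/3b
6) 2553.191ms=4b +510.638ms=4/5b
7) 3063.83ms=24/5b +510.638ms=4/5b
8) 3574.468ms=28/5b +510.638ms=4/5b
9) 4085.106ms=32/5b +510.638ms=4/5b
10) 4595.745ms=36/5b +510.638ms=4/5b
11) 5106.383ms=8b +364.742ms=4/7b
12) 5471.125ms=60/7b +364.742ms=4/7b
13) 5835.866ms=64/7b +364.742ms=4/7b
14) 6200.608ms=68/7b +364.742ms=4/7b
15) 6565.35ms=72/7b +364.742ms=4/7b
16) 6930.091ms=76/7b +364.742ms=4/7b
17) 7294.833ms=80/7b +364.742ms=4/7b
Σ=12b of 12 (94bpm 4/4) — PASS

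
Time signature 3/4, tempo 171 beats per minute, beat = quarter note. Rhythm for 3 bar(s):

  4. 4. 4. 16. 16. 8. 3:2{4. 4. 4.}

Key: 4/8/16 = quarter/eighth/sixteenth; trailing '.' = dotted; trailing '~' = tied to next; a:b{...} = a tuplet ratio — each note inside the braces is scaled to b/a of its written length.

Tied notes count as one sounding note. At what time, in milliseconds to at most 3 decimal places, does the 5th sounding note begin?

1. 0.0ms @ 0 + 526.316ms (3/2)
2. 526.316ms @ 3/2 + 526.316ms (3/2)
3. 1052.632ms @ 3 + 526.316ms (3/2)
4. 1578.947ms @ 9/2 + 131.579ms (3/8)
5. 1710.526ms @ 39/8 + 131.579ms (3/8)
6. 1842.105ms @ 21/4 + 263.158ms (3/4)
7. 2105.263ms @ 6 + 350.877ms (1)
8. 2456.14ms @ 7 + 350.877ms (1)
9. 2807.018ms @ 8 + 350.877ms (1)

note 5 onset = 39/8b = 1710.526ms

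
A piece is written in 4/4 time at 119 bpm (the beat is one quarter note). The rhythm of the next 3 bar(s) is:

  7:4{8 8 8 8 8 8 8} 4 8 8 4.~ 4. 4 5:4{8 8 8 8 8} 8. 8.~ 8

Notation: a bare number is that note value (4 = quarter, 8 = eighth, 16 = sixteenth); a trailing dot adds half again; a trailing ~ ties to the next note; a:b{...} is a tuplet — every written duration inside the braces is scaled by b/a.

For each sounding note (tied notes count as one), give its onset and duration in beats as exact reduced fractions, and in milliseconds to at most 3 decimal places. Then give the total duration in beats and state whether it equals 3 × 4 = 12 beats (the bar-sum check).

1) 0.0ms=0b +144.058ms=2/7b
2) 144.058ms=2/7b +144.058ms=2/7b
3) 288.115ms=4/7b +144.058ms=2/7b
4) 432.173ms=6/7b +144.058ms=2/7b
5) 576.23ms=8/7b +144.058ms=2/7b
6) 720.288ms=10/7b +144.058ms=2/7b
7) 864.346ms=12/7b +144.058ms=2/7b
8) 1008.403ms=2b +504.202ms=1b
9) 1512.605ms=3b +252.101ms=1/2b
10) 1764.706ms=7/2b +252.101ms=1/2b
11) 2016.807ms=4b +1512.605ms=3b
12) 3529.412ms=7b +504.202ms=1b
13) 4033.613ms=8b +201.681ms=2/5b
14) 4235.294ms=42/5b +201.681ms=2/5b
15) 4436.975ms=44/5b +201.681ms=2/5b
16) 4638.655ms=46/5b +201.681ms=2/5b
17) 4840.336ms=48/5b +201.681ms=2/5b
18) 5042.017ms=10b +378.151ms=3/4b
19) 5420.168ms=43/4b +630.252ms=5/4b
Σ=12b of 12 (119bpm 4/4) — PASS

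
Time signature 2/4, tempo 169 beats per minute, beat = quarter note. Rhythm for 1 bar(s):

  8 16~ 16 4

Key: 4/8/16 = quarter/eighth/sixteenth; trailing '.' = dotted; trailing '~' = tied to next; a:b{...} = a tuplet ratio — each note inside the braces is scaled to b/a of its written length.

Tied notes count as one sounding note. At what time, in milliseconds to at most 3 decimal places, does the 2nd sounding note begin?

note 2 onset = 1/2b = 177.515ms

1. 0.0ms @ 0 + 177.515ms (1/2)
2. 177.515ms @ 1/2 + 177.515ms (1/2)
3. 355.03ms @ 1 + 355.03ms (1)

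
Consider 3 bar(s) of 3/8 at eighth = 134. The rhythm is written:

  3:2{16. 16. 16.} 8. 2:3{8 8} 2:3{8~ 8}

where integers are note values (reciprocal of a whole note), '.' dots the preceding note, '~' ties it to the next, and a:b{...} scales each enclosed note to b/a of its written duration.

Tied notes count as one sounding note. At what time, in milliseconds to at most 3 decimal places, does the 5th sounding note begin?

note 5 onset = 3b = 1343.284ms

1. 0.0ms @ 0 + 223.881ms (1/2)
2. 223.881ms @ 1/2 + 223.881ms (1/2)
3. 447.761ms @ 1 + 223.881ms (1/2)
4. 671.642ms @ 3/2 + 671.642ms (3/2)
5. 1343.284ms @ 3 + 671.642ms (3/2)
6. 2014.925ms @ 9/2 + 671.642ms (3/2)
7. 2686.567ms @ 6 + 1343.284ms (3)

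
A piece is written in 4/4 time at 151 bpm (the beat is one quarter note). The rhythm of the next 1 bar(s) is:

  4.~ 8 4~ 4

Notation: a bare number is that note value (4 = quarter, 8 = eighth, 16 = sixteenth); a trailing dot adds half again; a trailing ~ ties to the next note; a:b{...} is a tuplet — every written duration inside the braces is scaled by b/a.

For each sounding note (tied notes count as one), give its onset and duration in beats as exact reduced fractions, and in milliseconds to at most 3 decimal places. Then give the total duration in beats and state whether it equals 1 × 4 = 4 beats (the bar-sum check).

1) 0.0ms=0b +794.702ms=2b
2) 794.702ms=2b +794.702ms=2b
Σ=4b of 4 (151bpm 4/4) — PASS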